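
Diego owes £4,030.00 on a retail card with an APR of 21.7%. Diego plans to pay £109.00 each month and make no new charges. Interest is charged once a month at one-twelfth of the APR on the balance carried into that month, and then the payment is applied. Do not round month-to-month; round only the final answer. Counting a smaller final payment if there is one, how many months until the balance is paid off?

Monthly rate r = 21.7%/12 = 1.80833% = 0.0180833.
Recurrence: B ← B·(1+r) − £109.00.
Month 1: interest £72.88; balance after payment £3,993.88.
Month 2: interest £72.22; balance after payment £3,957.10.
Closed form: n = −ln(1 − rB₀/P)/ln(1+r) = −ln(0.33141)/ln(1.01808) ≈ 61.623, so the balance reaches zero during payment 62.

62 payments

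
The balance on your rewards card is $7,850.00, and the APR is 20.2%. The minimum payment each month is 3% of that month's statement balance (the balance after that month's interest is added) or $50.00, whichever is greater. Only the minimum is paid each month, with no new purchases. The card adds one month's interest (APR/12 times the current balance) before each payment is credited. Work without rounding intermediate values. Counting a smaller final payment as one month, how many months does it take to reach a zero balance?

Monthly rate r = 20.2%/12 = 1.68333% = 0.0168333.
While 3% of the post-interest balance exceeds $50.00, each month B ← (B·(1+r))·(1 − 0.03), i.e. B shrinks by the factor (1+r)·0.97 = 0.98633.
This holds for months 1–114. Entering month 115 the balance is $1,634.26; 3% of the post-interest balance is now below $50.00, so the flat $50.00 minimum applies from here.
From month 115 a fixed $50.00 at rate r clears $1,634.26 in 48 more payments. Total: 114 + 48 = 162 months.

162 months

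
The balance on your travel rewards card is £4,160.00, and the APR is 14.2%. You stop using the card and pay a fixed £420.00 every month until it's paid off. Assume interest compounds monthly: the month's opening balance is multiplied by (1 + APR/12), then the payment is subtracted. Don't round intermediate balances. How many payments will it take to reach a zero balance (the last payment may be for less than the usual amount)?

Monthly rate r = 14.2%/12 = 1.18333% = 0.0118333.
Recurrence: B ← B·(1+r) − £420.00.
Month 1: interest £49.23; balance after payment £3,789.23.
Month 2: interest £44.84; balance after payment £3,414.07.
Closed form: n = −ln(1 − rB₀/P)/ln(1+r) = −ln(0.88279)/ln(1.01183) ≈ 10.597, so the balance reaches zero during payment 11.

11 months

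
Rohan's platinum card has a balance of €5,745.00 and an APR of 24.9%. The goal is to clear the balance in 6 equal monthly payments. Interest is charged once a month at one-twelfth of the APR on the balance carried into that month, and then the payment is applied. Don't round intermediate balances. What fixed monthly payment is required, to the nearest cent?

€1,028.23

Monthly rate r = 24.9%/12 = 2.075% = 0.02075.
Level-payment amortization: P = B₀·r / (1 − (1+r)^(−n)) = 5745.00·0.02075 / (1 − 1.02075^(−6)).
Denominator 1 − (1+r)^(−6) = 0.115936076.
P = 119.209 / 0.115936076 ≈ 1028.23.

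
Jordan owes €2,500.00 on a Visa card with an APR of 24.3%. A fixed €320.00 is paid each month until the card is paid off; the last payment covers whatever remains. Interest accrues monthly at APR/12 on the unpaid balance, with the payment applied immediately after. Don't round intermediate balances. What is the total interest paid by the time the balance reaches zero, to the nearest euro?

€250

Monthly rate r = 24.3%/12 = 2.025% = 0.02025.
Payoff takes n = ⌈−ln(1 − rB₀/P)/ln(1+r)⌉ = ⌈8.590⌉ = 9 payments; the last is €189.68.
Total paid = 8·€320.00 + €189.68 = €2,749.68.
Total interest = total paid − principal = €2,749.68 − €2,500.00 = €249.68.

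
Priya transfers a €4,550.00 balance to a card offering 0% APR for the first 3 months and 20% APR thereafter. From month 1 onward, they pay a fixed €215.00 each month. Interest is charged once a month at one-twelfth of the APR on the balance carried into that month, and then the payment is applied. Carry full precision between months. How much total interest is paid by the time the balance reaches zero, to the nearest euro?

Promo months 1–3 at r₀ = 0%/12 = 0; months 4+ at r₁ = 20%/12 = 0.0166667.
After month 3 (no interest yet): B = €4,550.00 − 3·€215.00 = €3,905.00.
Then at r₁ with €215.00/mo: n₂ = −ln(1 − r₁·B/P)/ln(1+r₁) ≈ 21.81 → 22 more payments.
Total paid = 24·€215.00 + €175.13 = €5,335.13; interest = €5,335.13 − €4,550.00 = €785.13.

€785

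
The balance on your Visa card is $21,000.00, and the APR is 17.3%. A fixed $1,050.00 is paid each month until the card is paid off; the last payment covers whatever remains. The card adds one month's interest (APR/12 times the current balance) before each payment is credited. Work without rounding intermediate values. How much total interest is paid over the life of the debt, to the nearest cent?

Monthly rate r = 17.3%/12 = 1.44167% = 0.0144167.
Payoff takes n = ⌈−ln(1 − rB₀/P)/ln(1+r)⌉ = ⌈23.764⌉ = 24 payments; the last is $803.12.
Total paid = 23·$1,050.00 + $803.12 = $24,953.12.
Total interest = total paid − principal = $24,953.12 − $21,000.00 = $3,953.12.

$3,953.12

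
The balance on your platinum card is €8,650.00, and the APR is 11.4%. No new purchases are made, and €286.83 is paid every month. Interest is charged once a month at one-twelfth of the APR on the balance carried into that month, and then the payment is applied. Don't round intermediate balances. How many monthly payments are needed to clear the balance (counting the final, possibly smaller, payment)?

36 payments

Monthly rate r = 11.4%/12 = 0.95% = 0.0095.
Recurrence: B ← B·(1+r) − €286.83.
Month 1: interest €82.17; balance after payment €8,445.34.
Month 2: interest €80.23; balance after payment €8,238.75.
Closed form: n = −ln(1 − rB₀/P)/ln(1+r) = −ln(0.71351)/ln(1.0095) ≈ 35.702, so the balance reaches zero during payment 36.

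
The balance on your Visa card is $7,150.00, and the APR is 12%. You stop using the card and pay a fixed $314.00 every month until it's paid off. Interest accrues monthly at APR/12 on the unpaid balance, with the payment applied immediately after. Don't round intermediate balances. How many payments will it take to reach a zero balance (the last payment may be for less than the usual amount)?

26 months

Monthly rate r = 12%/12 = 1% = 0.01.
Recurrence: B ← B·(1+r) − $314.00.
Month 1: interest $71.50; balance after payment $6,907.50.
Month 2: interest $69.08; balance after payment $6,662.57.
Closed form: n = −ln(1 − rB₀/P)/ln(1+r) = −ln(0.77229)/ln(1.01) ≈ 25.968, so the balance reaches zero during payment 26.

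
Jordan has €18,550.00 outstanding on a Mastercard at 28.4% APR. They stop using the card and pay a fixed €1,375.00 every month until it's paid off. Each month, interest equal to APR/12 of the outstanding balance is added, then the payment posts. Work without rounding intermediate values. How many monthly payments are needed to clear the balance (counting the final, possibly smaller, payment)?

17 months

Monthly rate r = 28.4%/12 = 2.36667% = 0.0236667.
Recurrence: B ← B·(1+r) − €1,375.00.
Month 1: interest €439.02; balance after payment €17,614.02.
Month 2: interest €416.87; balance after payment €16,655.88.
Closed form: n = −ln(1 − rB₀/P)/ln(1+r) = −ln(0.68072)/ln(1.02367) ≈ 16.443, so the balance reaches zero during payment 17.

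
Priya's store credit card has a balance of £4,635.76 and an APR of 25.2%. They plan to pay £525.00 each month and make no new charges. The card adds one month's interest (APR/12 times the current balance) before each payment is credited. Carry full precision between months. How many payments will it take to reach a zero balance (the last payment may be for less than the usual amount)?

Monthly rate r = 25.2%/12 = 2.1% = 0.021.
Recurrence: B ← B·(1+r) − £525.00.
Month 1: interest £97.35; balance after payment £4,208.11.
Month 2: interest £88.37; balance after payment £3,771.48.
Closed form: n = −ln(1 − rB₀/P)/ln(1+r) = −ln(0.81457)/ln(1.021) ≈ 9.869, so the balance reaches zero during payment 10.

10 payments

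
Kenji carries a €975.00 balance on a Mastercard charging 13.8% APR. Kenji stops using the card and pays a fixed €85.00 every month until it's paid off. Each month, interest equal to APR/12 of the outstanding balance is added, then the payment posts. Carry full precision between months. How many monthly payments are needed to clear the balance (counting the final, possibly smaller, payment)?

Monthly rate r = 13.8%/12 = 1.15% = 0.0115.
Recurrence: B ← B·(1+r) − €85.00.
Month 1: interest €11.21; balance after payment €901.21.
Month 2: interest €10.36; balance after payment €826.58.
Closed form: n = −ln(1 − rB₀/P)/ln(1+r) = −ln(0.86809)/ln(1.0115) ≈ 12.372, so the balance reaches zero during payment 13.

13 months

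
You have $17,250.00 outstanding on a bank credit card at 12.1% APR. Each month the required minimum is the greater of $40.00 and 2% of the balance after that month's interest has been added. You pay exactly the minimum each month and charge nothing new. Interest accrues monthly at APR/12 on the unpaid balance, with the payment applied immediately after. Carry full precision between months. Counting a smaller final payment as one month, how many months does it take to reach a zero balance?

282 months

Monthly rate r = 12.1%/12 = 1.00833% = 0.0100833.
While 2% of the post-interest balance exceeds $40.00, each month B ← (B·(1+r))·(1 − 0.02), i.e. B shrinks by the factor (1+r)·0.98 = 0.98988.
This holds for months 1–213. Entering month 214 the balance is $1,977.10; 2% of the post-interest balance is now below $40.00, so the flat $40.00 minimum applies from here.
From month 214 a fixed $40.00 at rate r clears $1,977.10 in 69 more payments. Total: 213 + 69 = 282 months.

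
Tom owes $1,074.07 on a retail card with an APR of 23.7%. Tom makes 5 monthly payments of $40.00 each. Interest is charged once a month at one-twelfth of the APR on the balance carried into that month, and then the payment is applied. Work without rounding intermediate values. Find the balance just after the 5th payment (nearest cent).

Monthly rate r = 23.7%/12 = 1.975% = 0.01975.
Each month: B ← B·(1+r) − $40.00.
Month 1: interest $21.21; balance after payment $1,055.28.
Month 2: interest $20.84; balance after payment $1,036.12.
Month 3: interest $20.46; balance after payment $1,016.59.
Month 4: interest $20.08; balance after payment $996.67.
Month 5: interest $19.68; balance after payment $976.35.

$976.35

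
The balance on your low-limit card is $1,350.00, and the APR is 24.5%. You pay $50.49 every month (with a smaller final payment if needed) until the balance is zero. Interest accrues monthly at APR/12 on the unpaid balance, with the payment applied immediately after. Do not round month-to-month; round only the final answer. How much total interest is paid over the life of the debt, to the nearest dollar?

$622

Monthly rate r = 24.5%/12 = 2.04167% = 0.0204167.
Payoff takes n = ⌈−ln(1 − rB₀/P)/ln(1+r)⌉ = ⌈39.060⌉ = 40 payments; the last is $3.05.
Total paid = 39·$50.49 + $3.05 = $1,972.16.
Total interest = total paid − principal = $1,972.16 − $1,350.00 = $622.16.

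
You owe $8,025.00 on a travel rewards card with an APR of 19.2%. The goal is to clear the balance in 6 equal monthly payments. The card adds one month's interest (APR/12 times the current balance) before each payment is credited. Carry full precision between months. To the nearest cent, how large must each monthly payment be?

$1,413.39

Monthly rate r = 19.2%/12 = 1.6% = 0.016.
Level-payment amortization: P = B₀·r / (1 − (1+r)^(−n)) = 8025.00·0.016 / (1 − 1.016^(−6)).
Denominator 1 − (1+r)^(−6) = 0.0908453752.
P = 128.4 / 0.0908453752 ≈ 1413.39.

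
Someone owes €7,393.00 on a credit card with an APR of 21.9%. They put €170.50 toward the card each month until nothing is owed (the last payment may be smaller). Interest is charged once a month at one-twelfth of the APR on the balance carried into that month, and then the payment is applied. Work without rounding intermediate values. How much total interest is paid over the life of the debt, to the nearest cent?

€7,380.32

Monthly rate r = 21.9%/12 = 1.825% = 0.01825.
Payoff takes n = ⌈−ln(1 − rB₀/P)/ln(1+r)⌉ = ⌈86.645⌉ = 87 payments; the last is €110.32.
Total paid = 86·€170.50 + €110.32 = €14,773.32.
Total interest = total paid − principal = €14,773.32 − €7,393.00 = €7,380.32.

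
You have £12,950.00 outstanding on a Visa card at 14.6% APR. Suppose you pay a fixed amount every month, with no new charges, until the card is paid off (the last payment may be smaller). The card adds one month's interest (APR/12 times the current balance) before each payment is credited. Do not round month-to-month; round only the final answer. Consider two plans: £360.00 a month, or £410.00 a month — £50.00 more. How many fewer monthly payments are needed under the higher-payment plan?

7 fewer payments

Monthly rate r = 14.6%/12 = 1.21667% = 0.0121667.
At £360.00/mo: n = ⌈−ln(1 − rB₀/P)/ln(1+r)⌉ = 48 payments (last £216.93); total interest = total paid − £12,950.00 = £4,186.93.
At £410.00/mo: 41 payments (last £42.51); total interest £3,492.51.
Payments saved = 48 − 41 = 7.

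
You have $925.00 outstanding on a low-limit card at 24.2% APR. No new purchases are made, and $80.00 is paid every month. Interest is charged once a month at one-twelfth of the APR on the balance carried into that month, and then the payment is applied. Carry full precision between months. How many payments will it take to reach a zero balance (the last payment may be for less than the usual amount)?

14 months

Monthly rate r = 24.2%/12 = 2.01667% = 0.0201667.
Recurrence: B ← B·(1+r) − $80.00.
Month 1: interest $18.65; balance after payment $863.65.
Month 2: interest $17.42; balance after payment $801.07.
Closed form: n = −ln(1 − rB₀/P)/ln(1+r) = −ln(0.76682)/ln(1.02017) ≈ 13.298, so the balance reaches zero during payment 14.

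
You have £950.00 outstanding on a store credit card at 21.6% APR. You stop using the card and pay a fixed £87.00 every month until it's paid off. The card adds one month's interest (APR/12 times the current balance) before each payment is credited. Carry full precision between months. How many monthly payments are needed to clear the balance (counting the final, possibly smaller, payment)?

13 months

Monthly rate r = 21.6%/12 = 1.8% = 0.018.
Recurrence: B ← B·(1+r) − £87.00.
Month 1: interest £17.10; balance after payment £880.10.
Month 2: interest £15.84; balance after payment £808.94.
Closed form: n = −ln(1 − rB₀/P)/ln(1+r) = −ln(0.80345)/ln(1.018) ≈ 12.267, so the balance reaches zero during payment 13.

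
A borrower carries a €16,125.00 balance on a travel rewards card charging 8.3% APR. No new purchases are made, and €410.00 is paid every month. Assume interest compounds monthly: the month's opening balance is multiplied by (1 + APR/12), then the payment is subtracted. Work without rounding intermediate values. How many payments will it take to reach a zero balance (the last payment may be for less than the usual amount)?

47 months

Monthly rate r = 8.3%/12 = 0.691667% = 0.00691667.
Recurrence: B ← B·(1+r) − €410.00.
Month 1: interest €111.53; balance after payment €15,826.53.
Month 2: interest €109.47; balance after payment €15,526.00.
Closed form: n = −ln(1 − rB₀/P)/ln(1+r) = −ln(0.72797)/ln(1.00692) ≈ 46.061, so the balance reaches zero during payment 47.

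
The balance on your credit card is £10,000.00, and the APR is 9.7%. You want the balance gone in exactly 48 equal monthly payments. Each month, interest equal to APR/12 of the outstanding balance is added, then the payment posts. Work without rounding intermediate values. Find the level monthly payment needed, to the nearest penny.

£252.19

Monthly rate r = 9.7%/12 = 0.808333% = 0.00808333.
Level-payment amortization: P = B₀·r / (1 − (1+r)^(−n)) = 10000.00·0.00808333 / (1 − 1.00808^(−48)).
Denominator 1 − (1+r)^(−48) = 0.320528666.
P = 80.8333 / 0.320528666 ≈ 252.19.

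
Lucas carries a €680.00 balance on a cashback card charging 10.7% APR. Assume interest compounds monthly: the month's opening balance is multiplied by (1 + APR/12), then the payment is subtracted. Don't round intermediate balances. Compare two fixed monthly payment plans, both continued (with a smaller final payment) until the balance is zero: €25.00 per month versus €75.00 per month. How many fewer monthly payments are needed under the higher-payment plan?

22 fewer payments

Monthly rate r = 10.7%/12 = 0.891667% = 0.00891667.
At €25.00/mo: n = ⌈−ln(1 − rB₀/P)/ln(1+r)⌉ = 32 payments (last €7.30); total interest = total paid − €680.00 = €102.30.
At €75.00/mo: 10 payments (last €37.30); total interest €32.30.
Payments saved = 32 − 10 = 22.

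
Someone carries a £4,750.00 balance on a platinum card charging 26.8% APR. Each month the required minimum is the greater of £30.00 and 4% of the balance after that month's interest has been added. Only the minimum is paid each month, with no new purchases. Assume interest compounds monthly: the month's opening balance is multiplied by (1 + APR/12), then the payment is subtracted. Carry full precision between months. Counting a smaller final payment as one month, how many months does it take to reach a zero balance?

136 months

Monthly rate r = 26.8%/12 = 2.23333% = 0.0223333.
While 4% of the post-interest balance exceeds £30.00, each month B ← (B·(1+r))·(1 − 0.04), i.e. B shrinks by the factor (1+r)·0.96 = 0.98144.
This holds for months 1–100. Entering month 101 the balance is £729.57; 4% of the post-interest balance is now below £30.00, so the flat £30.00 minimum applies from here.
From month 101 a fixed £30.00 at rate r clears £729.57 in 36 more payments. Total: 100 + 36 = 136 months.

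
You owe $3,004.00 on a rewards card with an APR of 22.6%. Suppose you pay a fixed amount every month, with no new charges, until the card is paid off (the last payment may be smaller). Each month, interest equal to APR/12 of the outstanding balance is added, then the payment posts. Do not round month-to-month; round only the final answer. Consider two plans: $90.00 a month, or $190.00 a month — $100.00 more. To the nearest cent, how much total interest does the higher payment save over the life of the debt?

$1,178.22

Monthly rate r = 22.6%/12 = 1.88333% = 0.0188333.
At $90.00/mo: n = ⌈−ln(1 − rB₀/P)/ln(1+r)⌉ = 54 payments (last $7.94); total interest = total paid − $3,004.00 = $1,773.94.
At $190.00/mo: 19 payments (last $179.72); total interest $595.72.
Interest saved = $1,773.94 − $595.72 = $1,178.22.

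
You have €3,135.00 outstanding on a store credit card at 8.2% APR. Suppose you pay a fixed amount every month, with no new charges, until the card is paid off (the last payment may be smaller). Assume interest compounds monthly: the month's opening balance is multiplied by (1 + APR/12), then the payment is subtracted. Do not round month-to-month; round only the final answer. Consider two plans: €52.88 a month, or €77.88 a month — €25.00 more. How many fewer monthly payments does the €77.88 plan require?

Monthly rate r = 8.2%/12 = 0.683333% = 0.00683333.
At €52.88/mo: n = ⌈−ln(1 − rB₀/P)/ln(1+r)⌉ = 77 payments (last €14.17); total interest = total paid − €3,135.00 = €898.05.
At €77.88/mo: 48 payments (last €18.42); total interest €543.78.
Payments saved = 77 − 48 = 29.

29 fewer payments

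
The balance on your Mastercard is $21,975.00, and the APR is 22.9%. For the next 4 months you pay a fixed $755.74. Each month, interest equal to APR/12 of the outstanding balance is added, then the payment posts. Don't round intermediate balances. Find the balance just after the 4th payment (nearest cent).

Monthly rate r = 22.9%/12 = 1.90833% = 0.0190833.
Each month: B ← B·(1+r) − $755.74.
Month 1: interest $419.36; balance after payment $21,638.62.
Month 2: interest $412.94; balance after payment $21,295.81.
Month 3: interest $406.40; balance after payment $20,946.47.
Month 4: interest $399.73; balance after payment $20,590.46.

$20,590.46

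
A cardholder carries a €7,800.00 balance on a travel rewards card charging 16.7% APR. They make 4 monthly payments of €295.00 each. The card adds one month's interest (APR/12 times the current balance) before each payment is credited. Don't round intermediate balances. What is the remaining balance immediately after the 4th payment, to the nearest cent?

Monthly rate r = 16.7%/12 = 1.39167% = 0.0139167.
Each month: B ← B·(1+r) − €295.00.
Month 1: interest €108.55; balance after payment €7,613.55.
Month 2: interest €105.96; balance after payment €7,424.51.
Month 3: interest €103.32; balance after payment €7,232.83.
Month 4: interest €100.66; balance after payment €7,038.49.

€7,038.49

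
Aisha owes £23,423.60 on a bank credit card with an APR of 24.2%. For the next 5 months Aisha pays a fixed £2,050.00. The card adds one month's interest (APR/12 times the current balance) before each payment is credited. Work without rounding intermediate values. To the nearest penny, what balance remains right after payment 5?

£15,210.84

Monthly rate r = 24.2%/12 = 2.01667% = 0.0201667.
Each month: B ← B·(1+r) − £2,050.00.
Month 1: interest £472.38; balance after payment £21,845.98.
Month 2: interest £440.56; balance after payment £20,236.54.
Month 3: interest £408.10; balance after payment £18,594.64.
Month 4: interest £374.99; balance after payment £16,919.63.
Month 5: interest £341.21; balance after payment £15,210.84.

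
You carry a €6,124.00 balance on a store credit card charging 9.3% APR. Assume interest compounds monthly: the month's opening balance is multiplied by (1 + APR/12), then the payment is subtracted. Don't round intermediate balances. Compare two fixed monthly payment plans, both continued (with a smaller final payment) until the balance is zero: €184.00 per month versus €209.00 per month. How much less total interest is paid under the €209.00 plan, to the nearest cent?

€136.77

Monthly rate r = 9.3%/12 = 0.775% = 0.00775.
At €184.00/mo: n = ⌈−ln(1 − rB₀/P)/ln(1+r)⌉ = 39 payments (last €118.40); total interest = total paid − €6,124.00 = €986.40.
At €209.00/mo: 34 payments (last €76.63); total interest €849.63.
Interest saved = €986.40 − €849.63 = €136.77.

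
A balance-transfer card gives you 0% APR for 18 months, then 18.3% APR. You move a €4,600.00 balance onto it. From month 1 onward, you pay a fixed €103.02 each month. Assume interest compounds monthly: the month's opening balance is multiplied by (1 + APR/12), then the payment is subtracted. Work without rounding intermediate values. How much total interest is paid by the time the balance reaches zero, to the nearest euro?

Promo months 1–18 at r₀ = 0%/12 = 0; months 19+ at r₁ = 18.3%/12 = 0.01525.
After month 18 (no interest yet): B = €4,600.00 − 18·€103.02 = €2,745.64.
Then at r₁ with €103.02/mo: n₂ = −ln(1 − r₁·B/P)/ln(1+r₁) ≈ 34.46 → 35 more payments.
Total paid = 52·€103.02 + €48.00 = €5,405.04; interest = €5,405.04 − €4,600.00 = €805.04.

€805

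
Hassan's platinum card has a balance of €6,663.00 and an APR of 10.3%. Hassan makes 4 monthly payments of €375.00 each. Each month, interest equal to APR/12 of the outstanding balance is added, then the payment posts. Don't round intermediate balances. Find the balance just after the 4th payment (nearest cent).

€5,375.30

Monthly rate r = 10.3%/12 = 0.858333% = 0.00858333.
Each month: B ← B·(1+r) − €375.00.
Month 1: interest €57.19; balance after payment €6,345.19.
Month 2: interest €54.46; balance after payment €6,024.65.
Month 3: interest €51.71; balance after payment €5,701.37.
Month 4: interest €48.94; balance after payment €5,375.30.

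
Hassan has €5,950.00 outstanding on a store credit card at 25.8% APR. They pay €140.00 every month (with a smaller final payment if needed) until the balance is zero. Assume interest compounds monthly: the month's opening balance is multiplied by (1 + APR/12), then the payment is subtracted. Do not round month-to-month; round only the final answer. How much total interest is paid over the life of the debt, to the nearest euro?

€10,178

Monthly rate r = 25.8%/12 = 2.15% = 0.0215.
Payoff takes n = ⌈−ln(1 − rB₀/P)/ln(1+r)⌉ = ⌈115.198⌉ = 116 payments; the last is €27.94.
Total paid = 115·€140.00 + €27.94 = €16,127.94.
Total interest = total paid − principal = €16,127.94 − €5,950.00 = €10,177.94.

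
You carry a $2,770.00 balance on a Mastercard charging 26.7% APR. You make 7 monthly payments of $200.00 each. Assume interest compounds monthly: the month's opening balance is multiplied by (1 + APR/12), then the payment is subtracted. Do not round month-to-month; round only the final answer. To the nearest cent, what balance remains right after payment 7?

$1,734.32

Monthly rate r = 26.7%/12 = 2.225% = 0.02225.
Each month: B ← B·(1+r) − $200.00.
Month 1: interest $61.63; balance after payment $2,631.63.
Month 2: interest $58.55; balance after payment $2,490.19.
Month 3: interest $55.41; balance after payment $2,345.59.
Month 4: interest $52.19; balance after payment $2,197.78.
Month 5: interest $48.90; balance after payment $2,046.68.
Month 6: interest $45.54; balance after payment $1,892.22.
Month 7: interest $42.10; balance after payment $1,734.32.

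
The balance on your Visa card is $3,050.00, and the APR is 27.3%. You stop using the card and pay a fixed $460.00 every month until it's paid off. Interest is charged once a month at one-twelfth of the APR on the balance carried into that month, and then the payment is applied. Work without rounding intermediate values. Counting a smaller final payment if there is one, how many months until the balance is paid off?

Monthly rate r = 27.3%/12 = 2.275% = 0.02275.
Recurrence: B ← B·(1+r) − $460.00.
Month 1: interest $69.39; balance after payment $2,659.39.
Month 2: interest $60.50; balance after payment $2,259.89.
Closed form: n = −ln(1 − rB₀/P)/ln(1+r) = −ln(0.84916)/ln(1.02275) ≈ 7.269, so the balance reaches zero during payment 8.

8 payments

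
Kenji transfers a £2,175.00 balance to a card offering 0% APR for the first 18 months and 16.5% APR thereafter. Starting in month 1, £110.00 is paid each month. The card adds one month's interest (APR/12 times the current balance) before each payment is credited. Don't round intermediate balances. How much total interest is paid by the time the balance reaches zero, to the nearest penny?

Promo months 1–18 at r₀ = 0%/12 = 0; months 19+ at r₁ = 16.5%/12 = 0.01375.
After month 18 (no interest yet): B = £2,175.00 − 18·£110.00 = £195.00.
Then at r₁ with £110.00/mo: n₂ = −ln(1 − r₁·B/P)/ln(1+r₁) ≈ 1.81 → 2 more payments.
Total paid = 19·£110.00 + £88.89 = £2,178.89; interest = £2,178.89 − £2,175.00 = £3.89.

£3.89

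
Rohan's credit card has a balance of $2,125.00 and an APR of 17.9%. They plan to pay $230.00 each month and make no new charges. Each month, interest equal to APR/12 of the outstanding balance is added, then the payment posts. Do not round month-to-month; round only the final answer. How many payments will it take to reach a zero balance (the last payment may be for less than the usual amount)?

11 months

Monthly rate r = 17.9%/12 = 1.49167% = 0.0149167.
Recurrence: B ← B·(1+r) − $230.00.
Month 1: interest $31.70; balance after payment $1,926.70.
Month 2: interest $28.74; balance after payment $1,725.44.
Closed form: n = −ln(1 − rB₀/P)/ln(1+r) = −ln(0.86218)/ln(1.01492) ≈ 10.015, so the balance reaches zero during payment 11.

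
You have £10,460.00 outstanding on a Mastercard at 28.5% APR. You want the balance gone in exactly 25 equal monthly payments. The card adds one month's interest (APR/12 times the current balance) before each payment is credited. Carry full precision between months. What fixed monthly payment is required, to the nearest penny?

£559.64

Monthly rate r = 28.5%/12 = 2.375% = 0.02375.
Level-payment amortization: P = B₀·r / (1 − (1+r)^(−n)) = 10460.00·0.02375 / (1 − 1.02375^(−25)).
Denominator 1 − (1+r)^(−25) = 0.443900979.
P = 248.425 / 0.443900979 ≈ 559.64.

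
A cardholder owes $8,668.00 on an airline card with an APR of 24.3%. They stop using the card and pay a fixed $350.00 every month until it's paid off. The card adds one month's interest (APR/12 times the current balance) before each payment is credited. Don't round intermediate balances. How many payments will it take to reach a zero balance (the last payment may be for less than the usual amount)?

Monthly rate r = 24.3%/12 = 2.025% = 0.02025.
Recurrence: B ← B·(1+r) − $350.00.
Month 1: interest $175.53; balance after payment $8,493.53.
Month 2: interest $171.99; balance after payment $8,315.52.
Closed form: n = −ln(1 − rB₀/P)/ln(1+r) = −ln(0.49849)/ln(1.02025) ≈ 34.725, so the balance reaches zero during payment 35.

35 payments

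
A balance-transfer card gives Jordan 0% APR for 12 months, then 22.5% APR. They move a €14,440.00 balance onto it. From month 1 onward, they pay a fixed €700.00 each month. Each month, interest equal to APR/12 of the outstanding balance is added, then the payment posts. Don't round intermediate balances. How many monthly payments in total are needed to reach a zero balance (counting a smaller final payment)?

Promo months 1–12 at r₀ = 0%/12 = 0; months 13+ at r₁ = 22.5%/12 = 0.01875.
After month 12 (no interest yet): B = €14,440.00 − 12·€700.00 = €6,040.00.
Then at r₁ with €700.00/mo: n₂ = −ln(1 − r₁·B/P)/ln(1+r₁) ≈ 9.50 → 10 more payments.

22 months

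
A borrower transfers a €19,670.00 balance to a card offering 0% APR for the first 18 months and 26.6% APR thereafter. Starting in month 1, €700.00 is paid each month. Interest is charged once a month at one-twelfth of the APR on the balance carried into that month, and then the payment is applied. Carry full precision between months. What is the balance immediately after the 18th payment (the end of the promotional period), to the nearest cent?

€7,070.00

Promo months 1–18 at r₀ = 0%/12 = 0; months 19+ at r₁ = 26.6%/12 = 0.0221667.
After month 18 (no interest yet): B = €19,670.00 − 18·€700.00 = €7,070.00.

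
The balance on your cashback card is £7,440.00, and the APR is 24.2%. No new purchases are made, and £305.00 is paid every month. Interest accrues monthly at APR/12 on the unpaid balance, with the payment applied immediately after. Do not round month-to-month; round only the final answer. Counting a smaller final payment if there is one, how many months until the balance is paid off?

Monthly rate r = 24.2%/12 = 2.01667% = 0.0201667.
Recurrence: B ← B·(1+r) − £305.00.
Month 1: interest £150.04; balance after payment £7,285.04.
Month 2: interest £146.91; balance after payment £7,126.95.
Closed form: n = −ln(1 − rB₀/P)/ln(1+r) = −ln(0.50807)/ln(1.02017) ≈ 33.915, so the balance reaches zero during payment 34.

34 months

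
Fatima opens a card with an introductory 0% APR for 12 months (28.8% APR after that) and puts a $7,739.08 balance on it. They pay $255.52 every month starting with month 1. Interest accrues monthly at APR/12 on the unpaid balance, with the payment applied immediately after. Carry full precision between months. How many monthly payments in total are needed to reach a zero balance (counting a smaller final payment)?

Promo months 1–12 at r₀ = 0%/12 = 0; months 13+ at r₁ = 28.8%/12 = 0.024.
After month 12 (no interest yet): B = $7,739.08 − 12·$255.52 = $4,672.84.
Then at r₁ with $255.52/mo: n₂ = −ln(1 − r₁·B/P)/ln(1+r₁) ≈ 24.37 → 25 more payments.

37 payments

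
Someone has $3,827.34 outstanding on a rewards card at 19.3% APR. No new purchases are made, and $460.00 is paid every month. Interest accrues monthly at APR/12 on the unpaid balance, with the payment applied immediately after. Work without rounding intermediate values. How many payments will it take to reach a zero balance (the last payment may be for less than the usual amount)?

10 payments

Monthly rate r = 19.3%/12 = 1.60833% = 0.0160833.
Recurrence: B ← B·(1+r) − $460.00.
Month 1: interest $61.56; balance after payment $3,428.90.
Month 2: interest $55.15; balance after payment $3,024.04.
Closed form: n = −ln(1 − rB₀/P)/ln(1+r) = −ln(0.86618)/ln(1.01608) ≈ 9.004, so the balance reaches zero during payment 10.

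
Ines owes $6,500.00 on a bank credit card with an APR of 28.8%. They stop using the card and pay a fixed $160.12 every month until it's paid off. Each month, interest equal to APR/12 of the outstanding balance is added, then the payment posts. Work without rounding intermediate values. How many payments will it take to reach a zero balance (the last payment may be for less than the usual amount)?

Monthly rate r = 28.8%/12 = 2.4% = 0.024.
Recurrence: B ← B·(1+r) − $160.12.
Month 1: interest $156.00; balance after payment $6,495.88.
Month 2: interest $155.90; balance after payment $6,491.66.
Closed form: n = −ln(1 − rB₀/P)/ln(1+r) = −ln(0.025731)/ln(1.024) ≈ 154.326, so the balance reaches zero during payment 155.

155 payments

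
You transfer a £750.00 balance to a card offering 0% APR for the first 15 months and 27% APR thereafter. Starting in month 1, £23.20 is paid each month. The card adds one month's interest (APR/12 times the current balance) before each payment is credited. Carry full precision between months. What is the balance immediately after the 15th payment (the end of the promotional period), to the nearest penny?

£402.00

Promo months 1–15 at r₀ = 0%/12 = 0; months 16+ at r₁ = 27%/12 = 0.0225.
After month 15 (no interest yet): B = £750.00 − 15·£23.20 = £402.00.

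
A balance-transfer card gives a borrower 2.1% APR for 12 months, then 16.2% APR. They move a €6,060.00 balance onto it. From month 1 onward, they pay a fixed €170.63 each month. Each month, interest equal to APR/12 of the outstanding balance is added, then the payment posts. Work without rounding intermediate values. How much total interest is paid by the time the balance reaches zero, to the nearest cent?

€1,008.99

Promo months 1–12 at r₀ = 2.1%/12 = 0.00175; months 13+ at r₁ = 16.2%/12 = 0.0135.
After month 12: iterate B ← B·(1+r₀) − €170.63 for 12 months → €4,121.11.
Then at r₁ with €170.63/mo: n₂ = −ln(1 − r₁·B/P)/ln(1+r₁) ≈ 29.43 → 30 more payments.
Total paid = 41·€170.63 + €73.16 = €7,068.99; interest = €7,068.99 − €6,060.00 = €1,008.99.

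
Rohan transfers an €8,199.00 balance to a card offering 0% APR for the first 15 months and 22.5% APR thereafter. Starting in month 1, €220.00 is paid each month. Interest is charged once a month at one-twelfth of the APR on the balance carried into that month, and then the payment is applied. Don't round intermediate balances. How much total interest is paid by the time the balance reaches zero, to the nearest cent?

Promo months 1–15 at r₀ = 0%/12 = 0; months 16+ at r₁ = 22.5%/12 = 0.01875.
After month 15 (no interest yet): B = €8,199.00 − 15·€220.00 = €4,899.00.
Then at r₁ with €220.00/mo: n₂ = −ln(1 − r₁·B/P)/ln(1+r₁) ≈ 29.09 → 30 more payments.
Total paid = 44·€220.00 + €21.02 = €9,701.02; interest = €9,701.02 − €8,199.00 = €1,502.02.

€1,502.02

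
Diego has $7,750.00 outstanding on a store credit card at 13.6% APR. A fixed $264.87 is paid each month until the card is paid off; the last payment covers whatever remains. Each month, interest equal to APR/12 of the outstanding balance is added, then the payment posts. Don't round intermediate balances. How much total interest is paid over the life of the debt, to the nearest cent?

Monthly rate r = 13.6%/12 = 1.13333% = 0.0113333.
Payoff takes n = ⌈−ln(1 − rB₀/P)/ln(1+r)⌉ = ⌈35.749⌉ = 36 payments; the last is $198.80.
Total paid = 35·$264.87 + $198.80 = $9,469.25.
Total interest = total paid − principal = $9,469.25 − $7,750.00 = $1,719.25.

$1,719.25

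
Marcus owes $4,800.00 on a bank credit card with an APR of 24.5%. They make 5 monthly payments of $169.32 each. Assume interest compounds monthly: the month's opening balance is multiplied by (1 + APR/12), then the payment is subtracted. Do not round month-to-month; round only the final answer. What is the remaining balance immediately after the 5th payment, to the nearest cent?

$4,428.54

Monthly rate r = 24.5%/12 = 2.04167% = 0.0204167.
Each month: B ← B·(1+r) − $169.32.
Month 1: interest $98.00; balance after payment $4,728.68.
Month 2: interest $96.54; balance after payment $4,655.90.
Month 3: interest $95.06; balance after payment $4,581.64.
Month 4: interest $93.54; balance after payment $4,505.86.
Month 5: interest $91.99; balance after payment $4,428.54.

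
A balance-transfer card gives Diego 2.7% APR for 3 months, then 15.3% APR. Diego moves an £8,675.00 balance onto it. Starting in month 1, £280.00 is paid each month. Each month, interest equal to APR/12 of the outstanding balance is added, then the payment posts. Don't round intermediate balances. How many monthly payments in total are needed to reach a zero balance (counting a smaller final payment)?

39 months

Promo months 1–3 at r₀ = 2.7%/12 = 0.00225; months 4+ at r₁ = 15.3%/12 = 0.01275.
After month 3: iterate B ← B·(1+r₀) − £280.00 for 3 months → £7,891.80.
Then at r₁ with £280.00/mo: n₂ = −ln(1 − r₁·B/P)/ln(1+r₁) ≈ 35.15 → 36 more payments.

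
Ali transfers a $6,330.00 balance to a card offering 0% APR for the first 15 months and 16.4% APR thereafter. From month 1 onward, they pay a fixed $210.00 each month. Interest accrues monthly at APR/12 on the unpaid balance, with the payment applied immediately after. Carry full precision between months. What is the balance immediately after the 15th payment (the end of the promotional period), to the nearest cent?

$3,180.00

Promo months 1–15 at r₀ = 0%/12 = 0; months 16+ at r₁ = 16.4%/12 = 0.0136667.
After month 15 (no interest yet): B = $6,330.00 − 15·$210.00 = $3,180.00.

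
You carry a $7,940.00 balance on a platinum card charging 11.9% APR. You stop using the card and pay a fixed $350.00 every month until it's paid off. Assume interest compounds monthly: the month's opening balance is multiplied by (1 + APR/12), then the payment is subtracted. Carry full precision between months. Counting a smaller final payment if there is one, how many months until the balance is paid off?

26 payments

Monthly rate r = 11.9%/12 = 0.991667% = 0.00991667.
Recurrence: B ← B·(1+r) − $350.00.
Month 1: interest $78.74; balance after payment $7,668.74.
Month 2: interest $76.05; balance after payment $7,394.79.
Closed form: n = −ln(1 − rB₀/P)/ln(1+r) = −ln(0.77503)/ln(1.00992) ≈ 25.826, so the balance reaches zero during payment 26.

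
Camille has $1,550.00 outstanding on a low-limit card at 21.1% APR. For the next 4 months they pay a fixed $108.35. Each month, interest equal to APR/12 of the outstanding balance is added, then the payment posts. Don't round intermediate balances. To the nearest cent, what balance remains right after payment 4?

Monthly rate r = 21.1%/12 = 1.75833% = 0.0175833.
Each month: B ← B·(1+r) − $108.35.
Month 1: interest $27.25; balance after payment $1,468.90.
Month 2: interest $25.83; balance after payment $1,386.38.
Month 3: interest $24.38; balance after payment $1,302.41.
Month 4: interest $22.90; balance after payment $1,216.96.

$1,216.96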